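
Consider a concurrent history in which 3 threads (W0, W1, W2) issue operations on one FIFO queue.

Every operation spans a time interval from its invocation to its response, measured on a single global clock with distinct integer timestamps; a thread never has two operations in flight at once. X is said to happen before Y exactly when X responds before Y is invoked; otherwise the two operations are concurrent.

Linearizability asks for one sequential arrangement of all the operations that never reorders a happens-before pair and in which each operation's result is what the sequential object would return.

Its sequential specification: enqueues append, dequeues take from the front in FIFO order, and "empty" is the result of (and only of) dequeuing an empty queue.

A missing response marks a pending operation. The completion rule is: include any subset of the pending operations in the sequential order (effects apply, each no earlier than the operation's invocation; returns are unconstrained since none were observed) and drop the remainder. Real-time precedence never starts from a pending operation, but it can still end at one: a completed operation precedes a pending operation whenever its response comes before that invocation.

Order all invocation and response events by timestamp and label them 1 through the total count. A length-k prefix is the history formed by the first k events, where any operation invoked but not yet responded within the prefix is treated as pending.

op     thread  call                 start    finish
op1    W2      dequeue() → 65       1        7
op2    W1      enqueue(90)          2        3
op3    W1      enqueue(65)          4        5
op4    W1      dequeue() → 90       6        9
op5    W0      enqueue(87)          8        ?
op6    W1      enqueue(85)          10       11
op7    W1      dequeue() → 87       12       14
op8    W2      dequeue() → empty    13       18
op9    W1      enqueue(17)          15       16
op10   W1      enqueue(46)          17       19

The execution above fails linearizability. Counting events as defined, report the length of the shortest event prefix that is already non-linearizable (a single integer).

a valid linearization of events 1..17 exists, for instance op2, op3, op4, op1, op5, op6, op7, op8, op9:
1. op2 enqueue(90), leaving queue <90>
2. op3 enqueue(65), leaving queue <90,65>
3. op4 dequeue() → 90, leaving queue <65>
4. op1 dequeue() → 65, leaving queue <>
5. op5 enqueue(87) (pending, included), leaving queue <87>
6. op6 enqueue(85), leaving queue <87,85>
7. op7 dequeue() → 87, leaving queue <85>
8. op8 dequeue() (pending, included), leaving queue <>
9. op9 enqueue(17), leaving queue <17>
adding event 18 (op8 responds at 18) leaves no legal real-time order
include/drop combinations of the 2 pending operations (op5, op10) were all tried; none helps
for example op1, op2, op3, op4, op6, op7, op8, op9 (pending dropped) fails at step 1: op1 dequeue() → 65 is not legal there
for example op1, op2, op3, op4, op6, op7, op9, op8 (pending dropped) fails at step 1: op1 dequeue() → 65 is not legal there

18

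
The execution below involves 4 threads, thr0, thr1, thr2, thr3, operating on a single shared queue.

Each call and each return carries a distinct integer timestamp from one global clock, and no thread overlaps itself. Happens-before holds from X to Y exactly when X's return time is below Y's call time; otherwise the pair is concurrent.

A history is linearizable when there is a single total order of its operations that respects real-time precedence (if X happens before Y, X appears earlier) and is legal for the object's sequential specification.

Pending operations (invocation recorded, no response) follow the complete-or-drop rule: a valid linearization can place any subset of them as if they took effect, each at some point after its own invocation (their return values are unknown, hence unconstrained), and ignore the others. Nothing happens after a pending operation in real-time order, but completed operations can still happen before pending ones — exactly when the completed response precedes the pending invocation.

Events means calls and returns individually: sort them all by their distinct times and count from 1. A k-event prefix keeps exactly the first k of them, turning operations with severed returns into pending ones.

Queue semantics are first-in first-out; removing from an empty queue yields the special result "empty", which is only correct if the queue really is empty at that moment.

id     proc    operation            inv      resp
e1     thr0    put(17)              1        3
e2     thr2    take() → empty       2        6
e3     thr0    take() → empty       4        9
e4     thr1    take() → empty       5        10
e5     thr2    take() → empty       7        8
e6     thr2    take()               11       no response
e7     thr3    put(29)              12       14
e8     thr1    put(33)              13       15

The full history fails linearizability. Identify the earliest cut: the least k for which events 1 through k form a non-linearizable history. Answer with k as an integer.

10

events 1..9 are linearizable, e.g. via e1, e4, e2, e3, e5:
step 1: e1 put(17) — queue <17>
step 2: e4 take() (pending, included) — queue <>
step 3: e2 take() → empty — queue <>
step 4: e3 take() → empty — queue <>
step 5: e5 take() → empty — queue <>
adding event 10 (e4 responds at 10) leaves no legal real-time order
e.g. e1, e2, e3, e4, e5: illegal at step 2, since e2 take() → empty cannot apply there
e.g. e1, e2, e3, e5, e4: illegal at step 2, since e2 take() → empty cannot apply there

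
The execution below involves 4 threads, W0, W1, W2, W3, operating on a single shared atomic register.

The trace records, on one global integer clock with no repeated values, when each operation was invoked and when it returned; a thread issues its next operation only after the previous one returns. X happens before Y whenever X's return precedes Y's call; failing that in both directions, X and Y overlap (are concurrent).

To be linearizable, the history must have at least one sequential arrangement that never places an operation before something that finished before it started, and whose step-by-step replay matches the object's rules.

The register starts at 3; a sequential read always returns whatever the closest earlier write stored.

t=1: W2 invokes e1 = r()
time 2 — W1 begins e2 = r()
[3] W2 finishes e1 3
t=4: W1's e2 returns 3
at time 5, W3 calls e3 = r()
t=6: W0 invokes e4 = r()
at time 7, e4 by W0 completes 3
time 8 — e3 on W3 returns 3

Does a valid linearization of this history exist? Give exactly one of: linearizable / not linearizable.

linearizable

a witness: e1, e2, e3, e4
1. e1 r() → 3, leaving value 3
2. e2 r() → 3, leaving value 3
3. e3 r() → 3, leaving value 3
4. e4 r() → 3, leaving value 3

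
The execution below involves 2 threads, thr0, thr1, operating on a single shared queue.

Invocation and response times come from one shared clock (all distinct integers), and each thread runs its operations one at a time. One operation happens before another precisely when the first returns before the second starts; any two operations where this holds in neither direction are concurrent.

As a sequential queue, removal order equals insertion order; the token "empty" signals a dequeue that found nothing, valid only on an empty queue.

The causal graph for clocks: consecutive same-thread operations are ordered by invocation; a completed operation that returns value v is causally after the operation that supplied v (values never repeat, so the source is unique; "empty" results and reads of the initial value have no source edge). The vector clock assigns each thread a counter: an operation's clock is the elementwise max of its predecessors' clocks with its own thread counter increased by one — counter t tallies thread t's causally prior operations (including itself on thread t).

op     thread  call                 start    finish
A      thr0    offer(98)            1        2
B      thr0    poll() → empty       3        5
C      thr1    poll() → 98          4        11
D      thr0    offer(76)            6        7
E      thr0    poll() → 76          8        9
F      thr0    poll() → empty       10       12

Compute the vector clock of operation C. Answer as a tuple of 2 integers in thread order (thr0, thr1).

(1, 1)

A, invoked 1, has no incoming edges; only thr0's bump applies → (1, 0)
C, invoked 4, takes VC(A)=(1, 0) under max, adds 1 for thr1 → (1, 1)
B, invoked 3, takes VC(A)=(1, 0) under max, adds 1 for thr0 → (2, 0)
D, invoked 6, takes VC(B)=(2, 0) under max, adds 1 for thr0 → (3, 0)
E, invoked 8, takes VC(D)=(3, 0) under max, adds 1 for thr0 → (4, 0)
F, invoked 10, takes VC(E)=(4, 0) under max, adds 1 for thr0 → (5, 0)
target: VC(C) = (1, 1)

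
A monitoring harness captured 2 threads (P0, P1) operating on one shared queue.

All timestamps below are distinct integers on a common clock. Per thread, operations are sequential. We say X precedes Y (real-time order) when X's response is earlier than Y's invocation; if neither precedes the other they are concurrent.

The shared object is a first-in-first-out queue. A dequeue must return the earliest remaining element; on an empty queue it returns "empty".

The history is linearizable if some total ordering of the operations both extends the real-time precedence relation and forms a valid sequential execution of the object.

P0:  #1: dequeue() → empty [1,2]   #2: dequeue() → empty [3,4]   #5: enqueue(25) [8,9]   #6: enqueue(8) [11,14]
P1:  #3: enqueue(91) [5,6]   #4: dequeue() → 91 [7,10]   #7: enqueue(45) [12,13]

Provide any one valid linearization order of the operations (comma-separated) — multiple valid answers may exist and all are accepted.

#1, #2, #3, #4, #5, #6, #7

after step 1 (#1 dequeue() → empty): queue <>
after step 2 (#2 dequeue() → empty): queue <>
after step 3 (#3 enqueue(91)): queue <91>
after step 4 (#4 dequeue() → 91): queue <>
after step 5 (#5 enqueue(25)): queue <25>
after step 6 (#6 enqueue(8)): queue <25,8>
after step 7 (#7 enqueue(45)): queue <25,8,45>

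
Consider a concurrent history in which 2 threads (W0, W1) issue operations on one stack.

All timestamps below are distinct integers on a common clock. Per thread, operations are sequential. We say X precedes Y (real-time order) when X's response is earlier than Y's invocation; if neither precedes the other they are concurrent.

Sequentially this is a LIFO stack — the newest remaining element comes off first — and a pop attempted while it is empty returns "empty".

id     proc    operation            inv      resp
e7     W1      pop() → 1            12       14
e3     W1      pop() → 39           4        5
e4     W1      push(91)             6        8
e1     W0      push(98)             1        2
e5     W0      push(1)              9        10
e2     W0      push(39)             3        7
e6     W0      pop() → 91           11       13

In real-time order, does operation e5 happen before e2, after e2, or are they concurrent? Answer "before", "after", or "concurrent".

after

e5 spans [9,10], e2 spans [3,7]
resp(e2)=7 < inv(e5)=9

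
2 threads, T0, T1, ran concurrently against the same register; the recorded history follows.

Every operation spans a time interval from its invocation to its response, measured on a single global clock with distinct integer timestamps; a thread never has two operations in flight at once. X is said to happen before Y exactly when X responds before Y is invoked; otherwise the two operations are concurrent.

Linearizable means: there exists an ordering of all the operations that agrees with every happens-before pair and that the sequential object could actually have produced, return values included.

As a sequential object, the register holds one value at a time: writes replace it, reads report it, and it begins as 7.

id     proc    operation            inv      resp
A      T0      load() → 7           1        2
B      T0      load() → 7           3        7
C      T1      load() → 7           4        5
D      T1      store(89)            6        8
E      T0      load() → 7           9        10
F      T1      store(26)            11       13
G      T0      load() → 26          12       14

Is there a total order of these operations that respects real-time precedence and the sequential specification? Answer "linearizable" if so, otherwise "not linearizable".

not linearizable

already the first 10 events (up to E's response at time 10) admit no linearization; the first 9 still do
every one of the 3 real-time-consistent orders over 5 completed register ops fails the sequential spec
e.g. A, B, C, D, E: illegal at step 5, since E load() → 7 cannot apply there
e.g. A, C, B, D, E: illegal at step 5, since E load() → 7 cannot apply there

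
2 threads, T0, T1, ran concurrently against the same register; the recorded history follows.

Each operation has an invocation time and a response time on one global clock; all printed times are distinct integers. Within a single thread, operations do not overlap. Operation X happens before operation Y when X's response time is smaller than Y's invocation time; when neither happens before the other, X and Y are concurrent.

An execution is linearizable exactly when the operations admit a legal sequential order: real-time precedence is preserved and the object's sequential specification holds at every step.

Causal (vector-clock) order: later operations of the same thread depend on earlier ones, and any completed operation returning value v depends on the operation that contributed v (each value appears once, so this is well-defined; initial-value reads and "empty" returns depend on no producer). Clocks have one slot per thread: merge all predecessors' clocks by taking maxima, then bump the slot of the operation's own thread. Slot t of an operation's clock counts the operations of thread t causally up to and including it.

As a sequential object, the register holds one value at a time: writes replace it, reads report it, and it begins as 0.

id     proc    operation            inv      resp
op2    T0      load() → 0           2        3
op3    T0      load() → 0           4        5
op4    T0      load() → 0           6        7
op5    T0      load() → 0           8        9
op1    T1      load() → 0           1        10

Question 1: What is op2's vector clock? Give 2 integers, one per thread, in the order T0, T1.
Answer: (1, 0)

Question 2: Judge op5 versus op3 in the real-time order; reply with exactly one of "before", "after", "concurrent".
Answer: after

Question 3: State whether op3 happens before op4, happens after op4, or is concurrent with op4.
Answer: before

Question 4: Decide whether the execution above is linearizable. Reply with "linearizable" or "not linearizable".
linearizable

one valid linearization: op1, op2, op3, op4, op5
1. op1 load() → 0, leaving value 0
2. op2 load() → 0, leaving value 0
3. op3 load() → 0, leaving value 0
4. op4 load() → 0, leaving value 0
5. op5 load() → 0, leaving value 0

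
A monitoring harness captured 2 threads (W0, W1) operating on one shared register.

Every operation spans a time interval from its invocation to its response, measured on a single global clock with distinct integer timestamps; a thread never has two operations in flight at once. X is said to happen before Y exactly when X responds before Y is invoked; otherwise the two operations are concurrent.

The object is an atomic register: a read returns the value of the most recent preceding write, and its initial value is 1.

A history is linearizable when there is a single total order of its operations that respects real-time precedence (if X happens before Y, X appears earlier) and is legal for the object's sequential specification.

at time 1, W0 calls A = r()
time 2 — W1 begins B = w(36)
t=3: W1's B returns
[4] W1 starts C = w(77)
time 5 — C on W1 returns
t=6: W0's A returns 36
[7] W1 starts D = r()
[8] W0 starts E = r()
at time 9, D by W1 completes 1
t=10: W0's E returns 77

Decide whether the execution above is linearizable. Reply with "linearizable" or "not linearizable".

through event 8 a valid linearization exists; event 9 (D responding at time 9) ends that
4 completed operations, 3 real-time-consistent orders — every register replay fails
completion choices over the 1 pending operation (E) were checked; none helps
e.g. A, B, C, D (pending dropped): illegal at step 1, since A r() → 36 cannot apply there
e.g. B, A, C, D (pending dropped): illegal at step 4, since D r() → 1 cannot apply there

not linearizable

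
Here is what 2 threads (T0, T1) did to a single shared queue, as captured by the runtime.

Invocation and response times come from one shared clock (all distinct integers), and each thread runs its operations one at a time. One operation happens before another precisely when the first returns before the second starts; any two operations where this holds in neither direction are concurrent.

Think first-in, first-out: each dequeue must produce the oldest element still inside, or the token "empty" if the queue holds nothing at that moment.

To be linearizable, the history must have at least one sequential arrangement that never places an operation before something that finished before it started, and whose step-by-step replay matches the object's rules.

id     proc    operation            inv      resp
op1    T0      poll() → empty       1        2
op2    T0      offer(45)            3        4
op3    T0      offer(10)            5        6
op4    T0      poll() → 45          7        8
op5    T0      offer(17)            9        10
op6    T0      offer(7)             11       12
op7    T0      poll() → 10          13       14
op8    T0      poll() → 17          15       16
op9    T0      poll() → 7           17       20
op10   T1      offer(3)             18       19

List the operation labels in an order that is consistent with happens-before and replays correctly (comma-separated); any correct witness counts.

op1, op2, op3, op4, op5, op6, op7, op8, op9, op10

1. op1 poll() → empty, leaving queue <>
2. op2 offer(45), leaving queue <45>
3. op3 offer(10), leaving queue <45,10>
4. op4 poll() → 45, leaving queue <10>
5. op5 offer(17), leaving queue <10,17>
6. op6 offer(7), leaving queue <10,17,7>
7. op7 poll() → 10, leaving queue <17,7>
8. op8 poll() → 17, leaving queue <7>
9. op9 poll() → 7, leaving queue <>
10. op10 offer(3), leaving queue <3>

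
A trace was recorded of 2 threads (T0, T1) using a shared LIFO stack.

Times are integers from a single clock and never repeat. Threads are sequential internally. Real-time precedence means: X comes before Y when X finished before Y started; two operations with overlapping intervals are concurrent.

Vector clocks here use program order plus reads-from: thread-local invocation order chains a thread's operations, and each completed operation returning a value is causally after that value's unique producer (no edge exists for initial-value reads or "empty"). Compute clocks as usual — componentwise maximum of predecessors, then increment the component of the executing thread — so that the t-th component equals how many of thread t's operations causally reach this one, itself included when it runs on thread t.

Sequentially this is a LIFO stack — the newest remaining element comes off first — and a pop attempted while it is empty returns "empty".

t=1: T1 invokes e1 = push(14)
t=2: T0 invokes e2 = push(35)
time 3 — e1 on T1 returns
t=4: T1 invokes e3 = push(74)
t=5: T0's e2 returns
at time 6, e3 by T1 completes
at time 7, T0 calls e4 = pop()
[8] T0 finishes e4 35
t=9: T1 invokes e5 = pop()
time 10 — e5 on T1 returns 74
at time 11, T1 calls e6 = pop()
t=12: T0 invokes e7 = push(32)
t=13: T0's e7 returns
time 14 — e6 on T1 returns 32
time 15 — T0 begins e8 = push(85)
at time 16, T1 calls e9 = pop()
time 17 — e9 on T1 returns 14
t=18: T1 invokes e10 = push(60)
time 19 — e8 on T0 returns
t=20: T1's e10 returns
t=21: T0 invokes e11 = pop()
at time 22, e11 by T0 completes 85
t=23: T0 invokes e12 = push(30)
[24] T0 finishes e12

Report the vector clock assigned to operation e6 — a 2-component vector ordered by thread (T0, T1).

(3, 4)

no predecessors for e1 (invoked 1): T1 increments from zero → (0, 1)
no predecessors for e2 (invoked 2): T0 increments from zero → (1, 0)
VC(e3, invoked at 4): max of VC(e1)=(0, 1), then +1 on thread T1 → (0, 2)
VC(e4, invoked at 7): max of VC(e2)=(1, 0), then +1 on thread T0 → (2, 0)
VC(e5, invoked at 9): max of VC(e3)=(0, 2), then +1 on thread T1 → (0, 3)
VC(e7, invoked at 12): max of VC(e4)=(2, 0), then +1 on thread T0 → (3, 0)
VC(e8, invoked at 15): max of VC(e7)=(3, 0), then +1 on thread T0 → (4, 0)
VC(e11, invoked at 21): max of VC(e8)=(4, 0), then +1 on thread T0 → (5, 0)
VC(e12, invoked at 23): max of VC(e11)=(5, 0), then +1 on thread T0 → (6, 0)
VC(e6, invoked at 11): max of VC(e5)=(0, 3), VC(e7)=(3, 0), then +1 on thread T1 → (3, 4)
VC(e9, invoked at 16): max of VC(e1)=(0, 1), VC(e6)=(3, 4), then +1 on thread T1 → (3, 5)
VC(e10, invoked at 18): max of VC(e9)=(3, 5), then +1 on thread T1 → (3, 6)
target: VC(e6) = (3, 4)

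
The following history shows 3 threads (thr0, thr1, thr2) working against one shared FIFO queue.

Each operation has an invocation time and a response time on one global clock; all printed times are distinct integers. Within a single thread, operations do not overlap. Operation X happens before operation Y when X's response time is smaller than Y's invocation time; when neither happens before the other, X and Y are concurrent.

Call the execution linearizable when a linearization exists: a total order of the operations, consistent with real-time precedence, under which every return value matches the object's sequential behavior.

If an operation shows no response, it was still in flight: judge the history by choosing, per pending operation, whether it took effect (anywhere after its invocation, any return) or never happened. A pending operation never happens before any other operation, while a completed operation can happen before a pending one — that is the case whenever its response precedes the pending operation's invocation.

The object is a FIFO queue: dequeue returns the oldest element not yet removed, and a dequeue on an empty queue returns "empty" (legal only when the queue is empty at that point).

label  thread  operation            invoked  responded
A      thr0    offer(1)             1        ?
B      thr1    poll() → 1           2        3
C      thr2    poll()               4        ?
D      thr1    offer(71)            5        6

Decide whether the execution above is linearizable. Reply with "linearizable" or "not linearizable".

linearizable

a witness: A, B, C, D
1. A offer(1) (pending, included), leaving queue <1>
2. B poll() → 1, leaving queue <>
3. C poll() (pending, included), leaving queue <>
4. D offer(71), leaving queue <71>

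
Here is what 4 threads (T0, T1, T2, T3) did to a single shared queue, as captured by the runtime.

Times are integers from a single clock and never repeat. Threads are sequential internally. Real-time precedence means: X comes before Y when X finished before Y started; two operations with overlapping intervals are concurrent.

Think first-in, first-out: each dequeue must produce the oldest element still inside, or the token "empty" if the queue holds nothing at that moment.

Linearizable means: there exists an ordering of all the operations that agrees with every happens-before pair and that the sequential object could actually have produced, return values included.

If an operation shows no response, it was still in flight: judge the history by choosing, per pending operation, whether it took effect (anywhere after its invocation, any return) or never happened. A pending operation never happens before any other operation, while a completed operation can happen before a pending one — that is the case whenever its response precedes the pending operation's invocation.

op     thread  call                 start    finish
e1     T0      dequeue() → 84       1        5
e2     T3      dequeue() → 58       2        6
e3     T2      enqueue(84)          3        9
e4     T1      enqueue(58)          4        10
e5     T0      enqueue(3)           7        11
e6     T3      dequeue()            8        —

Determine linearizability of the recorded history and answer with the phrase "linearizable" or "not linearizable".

one valid linearization: e3, e1, e4, e2, e5
1. e3 enqueue(84), leaving queue <84>
2. e1 dequeue() → 84, leaving queue <>
3. e4 enqueue(58), leaving queue <58>
4. e2 dequeue() → 58, leaving queue <>
5. e5 enqueue(3), leaving queue <3>

linearizable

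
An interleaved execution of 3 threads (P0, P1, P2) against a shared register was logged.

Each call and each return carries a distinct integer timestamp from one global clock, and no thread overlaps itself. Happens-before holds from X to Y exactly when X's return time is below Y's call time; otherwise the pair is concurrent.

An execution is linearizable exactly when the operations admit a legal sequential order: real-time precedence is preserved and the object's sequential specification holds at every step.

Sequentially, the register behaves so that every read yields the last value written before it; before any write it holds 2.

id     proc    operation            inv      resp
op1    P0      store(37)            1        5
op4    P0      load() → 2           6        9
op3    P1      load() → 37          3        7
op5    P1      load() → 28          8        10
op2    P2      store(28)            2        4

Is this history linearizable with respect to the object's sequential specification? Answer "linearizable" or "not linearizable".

not linearizable

prefix check: 1..8 passes, 1..9 fails once op4's time-9 response joins
no legal order exists: 8 real-time-consistent candidates over 4 completed register operations, all rejected
completion choices over the 1 pending operation (op5) were checked; none helps
one such order, op1, op2, op3, op4 (pending dropped), breaks at step 3 where op3 load() → 37 is illegal
one such order, op1, op2, op4, op3 (pending dropped), breaks at step 3 where op4 load() → 2 is illegal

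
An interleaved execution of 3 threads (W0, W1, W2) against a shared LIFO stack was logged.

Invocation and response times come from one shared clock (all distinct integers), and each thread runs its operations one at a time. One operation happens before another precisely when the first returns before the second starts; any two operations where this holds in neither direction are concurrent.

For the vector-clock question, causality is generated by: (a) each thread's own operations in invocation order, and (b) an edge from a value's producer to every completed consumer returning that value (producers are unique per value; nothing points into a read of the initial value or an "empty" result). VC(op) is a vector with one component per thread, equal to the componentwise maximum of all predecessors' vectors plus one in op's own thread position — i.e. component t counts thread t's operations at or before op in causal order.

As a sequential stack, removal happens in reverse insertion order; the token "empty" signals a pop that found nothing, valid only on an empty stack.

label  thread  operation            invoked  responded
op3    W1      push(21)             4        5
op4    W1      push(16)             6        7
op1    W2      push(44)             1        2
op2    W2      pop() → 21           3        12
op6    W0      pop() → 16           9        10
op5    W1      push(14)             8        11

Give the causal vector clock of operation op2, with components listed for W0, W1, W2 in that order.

root op op1, invoked 1: fresh clock plus W2's own tick → (0, 0, 1)
root op op3, invoked 4: fresh clock plus W1's own tick → (0, 1, 0)
from VC(op3)=(0, 1, 0), op4 (invoked 6) maxes components and bumps W1 → (0, 2, 0)
from VC(op1)=(0, 0, 1), VC(op3)=(0, 1, 0), op2 (invoked 3) maxes components and bumps W2 → (0, 1, 2)
from VC(op4)=(0, 2, 0), op5 (invoked 8) maxes components and bumps W1 → (0, 3, 0)
from VC(op4)=(0, 2, 0), op6 (invoked 9) maxes components and bumps W0 → (1, 2, 0)
target: VC(op2) = (0, 1, 2)

(0, 1, 2)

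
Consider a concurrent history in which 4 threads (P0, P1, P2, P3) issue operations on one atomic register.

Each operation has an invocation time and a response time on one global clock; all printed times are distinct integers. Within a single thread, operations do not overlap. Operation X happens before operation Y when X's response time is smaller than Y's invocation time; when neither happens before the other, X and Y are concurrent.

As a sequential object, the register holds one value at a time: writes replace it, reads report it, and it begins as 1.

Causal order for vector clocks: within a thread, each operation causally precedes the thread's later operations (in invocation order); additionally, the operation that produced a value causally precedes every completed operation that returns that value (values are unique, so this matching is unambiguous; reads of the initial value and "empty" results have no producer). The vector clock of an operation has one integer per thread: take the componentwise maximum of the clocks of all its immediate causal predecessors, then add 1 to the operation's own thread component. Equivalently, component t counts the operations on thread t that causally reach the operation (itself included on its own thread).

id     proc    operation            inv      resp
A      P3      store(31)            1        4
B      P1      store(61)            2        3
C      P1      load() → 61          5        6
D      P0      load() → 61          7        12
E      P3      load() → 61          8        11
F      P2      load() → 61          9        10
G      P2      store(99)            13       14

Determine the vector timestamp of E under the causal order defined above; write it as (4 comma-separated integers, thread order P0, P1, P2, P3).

(0, 1, 0, 2)

A, invoked 1, has no incoming edges; only P3's bump applies → (0, 0, 0, 1)
B, invoked 2, has no incoming edges; only P1's bump applies → (0, 1, 0, 0)
from VC(B)=(0, 1, 0, 0), F (invoked 9) maxes components and bumps P2 → (0, 1, 1, 0)
from VC(B)=(0, 1, 0, 0), C (invoked 5) maxes components and bumps P1 → (0, 2, 0, 0)
from VC(B)=(0, 1, 0, 0), D (invoked 7) maxes components and bumps P0 → (1, 1, 0, 0)
from VC(A)=(0, 0, 0, 1), VC(B)=(0, 1, 0, 0), E (invoked 8) maxes components and bumps P3 → (0, 1, 0, 2)
from VC(F)=(0, 1, 1, 0), G (invoked 13) maxes components and bumps P2 → (0, 1, 2, 0)
target: VC(E) = (0, 1, 0, 2)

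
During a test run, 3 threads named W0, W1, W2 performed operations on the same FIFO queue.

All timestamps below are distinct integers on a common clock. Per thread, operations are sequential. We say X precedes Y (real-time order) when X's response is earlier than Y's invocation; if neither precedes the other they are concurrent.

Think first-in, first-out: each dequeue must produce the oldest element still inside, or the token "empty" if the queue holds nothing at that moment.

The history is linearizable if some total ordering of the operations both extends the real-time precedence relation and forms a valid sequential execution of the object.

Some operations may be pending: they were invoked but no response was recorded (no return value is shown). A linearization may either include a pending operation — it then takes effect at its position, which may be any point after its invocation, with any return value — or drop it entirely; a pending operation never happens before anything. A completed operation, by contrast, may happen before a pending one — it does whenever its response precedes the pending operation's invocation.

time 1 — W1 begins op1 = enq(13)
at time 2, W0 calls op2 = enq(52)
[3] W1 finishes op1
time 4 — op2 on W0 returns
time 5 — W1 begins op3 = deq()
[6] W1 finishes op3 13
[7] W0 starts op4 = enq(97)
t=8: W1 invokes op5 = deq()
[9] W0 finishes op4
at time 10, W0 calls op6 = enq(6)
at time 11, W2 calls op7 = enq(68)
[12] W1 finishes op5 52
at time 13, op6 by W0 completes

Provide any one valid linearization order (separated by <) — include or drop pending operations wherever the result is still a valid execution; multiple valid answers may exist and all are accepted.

step 1: op1 enq(13) — queue <13>
step 2: op2 enq(52) — queue <13,52>
step 3: op3 deq() → 13 — queue <52>
step 4: op4 enq(97) — queue <52,97>
step 5: op5 deq() → 52 — queue <97>
step 6: op6 enq(6) — queue <97,6>

op1 < op2 < op3 < op4 < op5 < op6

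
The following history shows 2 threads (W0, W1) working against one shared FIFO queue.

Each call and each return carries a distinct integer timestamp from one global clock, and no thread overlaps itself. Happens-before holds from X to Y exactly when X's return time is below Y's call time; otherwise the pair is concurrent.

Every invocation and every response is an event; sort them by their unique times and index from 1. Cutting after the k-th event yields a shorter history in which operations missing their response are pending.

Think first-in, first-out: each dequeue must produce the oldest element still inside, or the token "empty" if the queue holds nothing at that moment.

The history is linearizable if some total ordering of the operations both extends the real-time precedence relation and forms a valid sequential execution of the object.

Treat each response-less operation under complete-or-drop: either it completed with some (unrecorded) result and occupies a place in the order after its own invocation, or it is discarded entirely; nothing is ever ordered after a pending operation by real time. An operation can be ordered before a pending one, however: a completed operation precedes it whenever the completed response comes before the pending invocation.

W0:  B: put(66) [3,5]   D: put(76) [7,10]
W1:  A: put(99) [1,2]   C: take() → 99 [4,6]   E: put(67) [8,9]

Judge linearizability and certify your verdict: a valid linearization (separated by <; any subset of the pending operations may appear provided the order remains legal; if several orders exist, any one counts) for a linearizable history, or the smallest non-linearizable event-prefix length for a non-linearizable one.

after step 1 (A put(99)): queue <99>
after step 2 (B put(66)): queue <99,66>
after step 3 (C take() → 99): queue <66>
after step 4 (D put(76)): queue <66,76>
after step 5 (E put(67)): queue <66,76,67>

linearizable — witness: A < B < C < D < E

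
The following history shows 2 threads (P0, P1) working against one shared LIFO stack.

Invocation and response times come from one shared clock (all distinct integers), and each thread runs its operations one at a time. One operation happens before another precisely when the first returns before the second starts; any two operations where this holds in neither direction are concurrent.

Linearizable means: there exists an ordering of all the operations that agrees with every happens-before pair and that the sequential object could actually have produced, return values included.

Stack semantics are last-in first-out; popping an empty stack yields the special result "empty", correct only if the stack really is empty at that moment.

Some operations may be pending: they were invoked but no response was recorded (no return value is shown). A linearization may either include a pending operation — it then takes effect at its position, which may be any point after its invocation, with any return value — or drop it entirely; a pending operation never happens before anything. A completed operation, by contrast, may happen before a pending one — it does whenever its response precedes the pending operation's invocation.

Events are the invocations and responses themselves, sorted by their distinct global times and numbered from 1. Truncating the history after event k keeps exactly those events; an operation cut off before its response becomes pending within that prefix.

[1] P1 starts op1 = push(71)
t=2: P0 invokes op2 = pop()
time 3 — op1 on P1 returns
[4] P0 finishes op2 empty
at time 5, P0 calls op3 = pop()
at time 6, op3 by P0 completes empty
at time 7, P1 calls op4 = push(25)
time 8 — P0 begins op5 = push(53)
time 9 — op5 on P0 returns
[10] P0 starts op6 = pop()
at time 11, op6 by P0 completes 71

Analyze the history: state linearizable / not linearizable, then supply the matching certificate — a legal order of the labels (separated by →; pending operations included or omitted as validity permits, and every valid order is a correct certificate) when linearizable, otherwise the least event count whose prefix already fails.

events 1..5 are fine; event 6 — the response of op3 at time 6 — makes the prefix non-linearizable
2 orders of the 3 completed LIFO stack ops respect real time; none is legal
e.g. op1, op2, op3: illegal at step 2, since op2 pop() → empty cannot apply there
e.g. op2, op1, op3: illegal at step 3, since op3 pop() → empty cannot apply there

not linearizable — minimal violating prefix: 6 events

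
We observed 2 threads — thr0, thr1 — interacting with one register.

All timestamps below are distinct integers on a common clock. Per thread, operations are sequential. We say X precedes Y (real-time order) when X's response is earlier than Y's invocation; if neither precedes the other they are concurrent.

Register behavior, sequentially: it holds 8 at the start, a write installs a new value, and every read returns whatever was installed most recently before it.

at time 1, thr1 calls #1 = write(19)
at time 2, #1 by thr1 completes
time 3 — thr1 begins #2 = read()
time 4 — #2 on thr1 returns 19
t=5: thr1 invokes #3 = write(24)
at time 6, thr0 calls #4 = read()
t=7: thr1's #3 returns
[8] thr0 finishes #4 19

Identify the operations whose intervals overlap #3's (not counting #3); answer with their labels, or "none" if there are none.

#3 spans [5,7]; an op avoiding the whole window 5..7 is ordered, any other is concurrent
#1 [1,2]: before
#2 [3,4]: before
#4 [6,8]: concurrent

#4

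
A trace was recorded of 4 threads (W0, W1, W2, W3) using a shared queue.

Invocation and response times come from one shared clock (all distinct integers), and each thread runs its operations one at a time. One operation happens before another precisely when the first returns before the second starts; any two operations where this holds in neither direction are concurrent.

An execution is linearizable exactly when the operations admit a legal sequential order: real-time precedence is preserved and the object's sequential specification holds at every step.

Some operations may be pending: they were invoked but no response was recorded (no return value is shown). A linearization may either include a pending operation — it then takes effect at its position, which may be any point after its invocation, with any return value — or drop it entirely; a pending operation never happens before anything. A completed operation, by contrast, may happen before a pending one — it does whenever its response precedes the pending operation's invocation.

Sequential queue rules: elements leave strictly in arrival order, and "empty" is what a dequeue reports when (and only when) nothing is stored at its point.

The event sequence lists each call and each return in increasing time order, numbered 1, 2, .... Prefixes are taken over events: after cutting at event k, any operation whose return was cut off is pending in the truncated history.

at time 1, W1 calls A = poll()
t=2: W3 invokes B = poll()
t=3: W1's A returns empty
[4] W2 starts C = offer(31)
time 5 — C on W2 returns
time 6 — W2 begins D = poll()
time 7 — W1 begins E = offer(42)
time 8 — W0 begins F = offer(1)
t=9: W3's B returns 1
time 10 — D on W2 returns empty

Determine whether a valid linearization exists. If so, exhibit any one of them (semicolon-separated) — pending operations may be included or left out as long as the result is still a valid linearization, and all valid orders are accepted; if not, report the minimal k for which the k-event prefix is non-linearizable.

through event 9 a valid linearization exists; event 10 (D responding at time 10) ends that
no legal order exists: 4 real-time-consistent candidates over 4 completed queue operations, all rejected
every completion of the 2 pending operations (E, F) was checked; none linearizes
take A, B, C, D (pending dropped): step 2 already fails, because B poll() → 1 cannot occur there
take A, C, B, D (pending dropped): step 3 already fails, because B poll() → 1 cannot occur there

not linearizable — minimal violating prefix: 10 events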